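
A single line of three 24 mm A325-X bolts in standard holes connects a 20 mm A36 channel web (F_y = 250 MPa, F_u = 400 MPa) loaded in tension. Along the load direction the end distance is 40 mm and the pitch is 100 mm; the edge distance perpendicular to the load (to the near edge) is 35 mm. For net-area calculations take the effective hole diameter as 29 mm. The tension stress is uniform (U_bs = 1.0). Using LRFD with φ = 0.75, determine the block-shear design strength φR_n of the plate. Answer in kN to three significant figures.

663 kN

Shear plane L_v = 40 + 2·100 = 240 mm; A_gv = 240 × 20 = 4800 mm².
A_nv = (240 − 2.5·29) × 20 = 3350 mm².
A_nt = (35 − 0.5·29) × 20 = 410 mm².
0.6 F_u A_nv = 804 kN; 0.6 F_y A_gv = 720 kN → shear yielding governs the shear term.
R_n = 720 + 1.0 × 400 × 410 / 1000 = 884 kN.
Design strength φR_n = 0.75 × 884 = 663 kN.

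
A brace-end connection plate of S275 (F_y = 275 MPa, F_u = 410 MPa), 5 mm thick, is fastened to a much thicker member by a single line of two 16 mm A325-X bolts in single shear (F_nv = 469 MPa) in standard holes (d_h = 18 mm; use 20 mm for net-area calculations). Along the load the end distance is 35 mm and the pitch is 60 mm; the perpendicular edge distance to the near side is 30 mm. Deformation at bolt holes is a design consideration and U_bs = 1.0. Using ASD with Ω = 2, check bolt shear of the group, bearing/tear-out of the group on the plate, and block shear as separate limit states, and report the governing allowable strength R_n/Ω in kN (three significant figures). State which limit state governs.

Bolt shear: A_b = π·16²/4 = 201.1 mm²; R_n = 469 × 201.1 × 2 × 1 / 1000 = 188.6 kN → 188.6 / 2 = 94.3 kN.
Bearing: edge l_c = 26, r_n = 63.96 kN; interior l_c = 42, r_n = 78.72 kN; R_n = 63.96 + 1·78.72 = 142.7 kN → 71.3 kN.
Block shear: A_gv = 475, A_nv = 325, A_nt = 100 mm²; R_n = min(0.6F_uA_nv, 0.6F_yA_gv) + U_bs·F_u·A_nt = 119.4 kN → 59.7 kN.
Block shear governs: 59.7 kN.

59.7 kN (block shear governs)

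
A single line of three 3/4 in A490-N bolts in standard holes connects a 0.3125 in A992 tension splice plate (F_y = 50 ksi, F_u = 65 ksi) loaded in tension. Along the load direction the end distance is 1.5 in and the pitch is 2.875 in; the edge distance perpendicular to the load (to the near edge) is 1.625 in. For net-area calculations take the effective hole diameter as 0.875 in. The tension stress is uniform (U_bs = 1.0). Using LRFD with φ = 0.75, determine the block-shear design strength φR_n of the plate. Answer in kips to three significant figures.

64.4 kips

Shear plane L_v = 1.5 + 2·2.875 = 7.25 in; A_gv = 7.25 × 0.3125 = 2.266 in².
A_nv = (7.25 − 2.5·0.875) × 0.3125 = 1.582 in².
A_nt = (1.625 − 0.5·0.875) × 0.3125 = 0.3711 in².
0.6 F_u A_nv = 61.7 kips; 0.6 F_y A_gv = 67.97 kips → shear rupture governs the shear term.
R_n = 61.7 + 1.0 × 65 × 0.3711 = 85.82 kips.
Design strength φR_n = 0.75 × 85.82 = 64.4 kips.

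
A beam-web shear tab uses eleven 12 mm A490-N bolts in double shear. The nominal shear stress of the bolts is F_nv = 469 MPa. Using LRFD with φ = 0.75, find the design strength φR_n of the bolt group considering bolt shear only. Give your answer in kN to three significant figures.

875 kN

A_b = π × 12² / 4 = 113.1 mm².
R_n = F_nv · A_b · n · n_s = 469 × 113.1 × 11 × 2 / 1000 = 1167 kN.
Design strength φR_n = 0.75 × 1167 = 875 kN.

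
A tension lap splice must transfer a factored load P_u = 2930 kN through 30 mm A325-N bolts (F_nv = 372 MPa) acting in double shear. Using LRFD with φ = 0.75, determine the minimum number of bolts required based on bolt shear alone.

8 bolts

A_b = π·30²/4 = 706.9 mm².
Per-bolt design strength φR_n = 0.75 × 372 × 706.9 × 2 / 1000 = 394.4 kN.
n ≥ 2930 / 394.4 = 7.428 → use 8 bolts.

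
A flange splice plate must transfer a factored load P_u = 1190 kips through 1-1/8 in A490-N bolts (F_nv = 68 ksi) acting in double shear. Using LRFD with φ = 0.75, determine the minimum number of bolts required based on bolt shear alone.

A_b = π·1.125²/4 = 0.994 in².
Per-bolt design strength φR_n = 0.75 × 68 × 0.994 × 2 = 101.4 kips.
n ≥ 1190 / 101.4 = 11.74 → use 12 bolts.

12 bolts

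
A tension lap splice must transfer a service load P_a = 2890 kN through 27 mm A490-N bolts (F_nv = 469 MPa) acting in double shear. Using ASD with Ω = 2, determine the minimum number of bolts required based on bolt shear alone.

A_b = π·27²/4 = 572.6 mm².
Per-bolt allowable strength R_n/Ω = 469 × 572.6 × 2 / 1000 / 2 = 268.5 kN.
n ≥ 2890 / 268.5 = 10.76 → use 11 bolts.

11 bolts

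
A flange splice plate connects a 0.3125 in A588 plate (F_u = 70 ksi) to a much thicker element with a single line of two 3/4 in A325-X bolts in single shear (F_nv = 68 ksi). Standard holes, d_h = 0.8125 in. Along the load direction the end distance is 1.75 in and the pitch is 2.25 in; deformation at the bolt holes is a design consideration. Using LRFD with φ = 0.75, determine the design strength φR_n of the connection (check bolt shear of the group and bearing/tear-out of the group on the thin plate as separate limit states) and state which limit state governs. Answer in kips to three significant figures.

Bolt shear: A_b = π·0.75²/4 = 0.4418 in²; R_n = 68 × 0.4418 × 2 × 1 = 60.08 kips → 0.75 × 60.08 = 45.1 kips.
Bearing (1.2 l_c t F_u ≤ 2.4 d t F_u): upper limit = 2.4·0.75·0.3125·70 = 39.38 kips.
  Edge l_c = 1.75 − 0.8125/2 = 1.344 → r_n = 35.27 kips; interior l_c = 2.25 − 0.8125 = 1.438 → r_n = 37.73 kips.
  R_n,bearing = 1·35.27 + 1·37.73 = 73.01 kips → 0.75 × 73.01 = 54.8 kips.
Bolt shear governs: 45.1 kips.

45.1 kips (bolt shear governs)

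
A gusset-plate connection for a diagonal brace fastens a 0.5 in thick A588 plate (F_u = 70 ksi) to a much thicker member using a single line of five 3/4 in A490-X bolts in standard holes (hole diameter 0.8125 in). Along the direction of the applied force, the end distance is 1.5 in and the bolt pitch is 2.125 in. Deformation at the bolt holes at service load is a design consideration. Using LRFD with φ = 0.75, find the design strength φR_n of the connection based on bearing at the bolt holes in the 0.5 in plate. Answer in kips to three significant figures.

200 kips

Per bolt r_n = 1.2 l_c t F_u ≤ 2.4 d t F_u; upper limit = 2.4 × 0.75 × 0.5 × 70 = 63 kips.
Edge bolt: l_c = 1.5 − 0.8125/2 = 1.094 in → 1.2 × 1.094 × 0.5 × 70 = 45.94 → r_n = 45.94 kips.
Interior bolts: l_c = 2.125 − 0.8125 = 1.312 in → 1.2 × 1.312 × 0.5 × 70 = 55.12 → r_n = 55.12 kips.
R_n = 1 × 45.94 + 4 × 55.12 = 266.4 kips.
Design strength φR_n = 0.75 × 266.4 = 200 kips.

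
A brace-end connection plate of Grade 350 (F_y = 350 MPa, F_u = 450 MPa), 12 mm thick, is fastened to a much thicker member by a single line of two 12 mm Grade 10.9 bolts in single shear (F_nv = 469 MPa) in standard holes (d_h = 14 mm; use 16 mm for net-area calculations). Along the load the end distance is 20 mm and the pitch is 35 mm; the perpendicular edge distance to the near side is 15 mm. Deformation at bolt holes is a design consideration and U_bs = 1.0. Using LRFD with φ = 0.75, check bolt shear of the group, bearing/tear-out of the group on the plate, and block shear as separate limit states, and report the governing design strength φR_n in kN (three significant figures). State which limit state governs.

79.6 kN (bolt shear governs)

Bolt shear: A_b = π·12²/4 = 113.1 mm²; R_n = 469 × 113.1 × 2 × 1 / 1000 = 106.1 kN → 0.75 × 106.1 = 79.6 kN.
Bearing: edge l_c = 13, r_n = 84.24 kN; interior l_c = 21, r_n = 136.1 kN; R_n = 84.24 + 1·136.1 = 220.3 kN → 165 kN.
Block shear: A_gv = 660, A_nv = 372, A_nt = 84 mm²; R_n = min(0.6F_uA_nv, 0.6F_yA_gv) + U_bs·F_u·A_nt = 138.2 kN → 104 kN.
Bolt shear governs: 79.6 kN.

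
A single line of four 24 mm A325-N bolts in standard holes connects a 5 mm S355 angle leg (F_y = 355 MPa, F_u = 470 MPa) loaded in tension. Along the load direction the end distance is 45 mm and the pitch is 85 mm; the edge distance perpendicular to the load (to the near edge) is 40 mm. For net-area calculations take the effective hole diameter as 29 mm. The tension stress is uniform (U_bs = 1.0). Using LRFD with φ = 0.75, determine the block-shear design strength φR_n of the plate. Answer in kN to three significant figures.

255 kN

Shear plane L_v = 45 + 3·85 = 300 mm; A_gv = 300 × 5 = 1500 mm².
A_nv = (300 − 3.5·29) × 5 = 992.5 mm².
A_nt = (40 − 0.5·29) × 5 = 127.5 mm².
0.6 F_u A_nv = 279.9 kN; 0.6 F_y A_gv = 319.5 kN → shear rupture governs the shear term.
R_n = 279.9 + 1.0 × 470 × 127.5 / 1000 = 339.8 kN.
Design strength φR_n = 0.75 × 339.8 = 255 kN.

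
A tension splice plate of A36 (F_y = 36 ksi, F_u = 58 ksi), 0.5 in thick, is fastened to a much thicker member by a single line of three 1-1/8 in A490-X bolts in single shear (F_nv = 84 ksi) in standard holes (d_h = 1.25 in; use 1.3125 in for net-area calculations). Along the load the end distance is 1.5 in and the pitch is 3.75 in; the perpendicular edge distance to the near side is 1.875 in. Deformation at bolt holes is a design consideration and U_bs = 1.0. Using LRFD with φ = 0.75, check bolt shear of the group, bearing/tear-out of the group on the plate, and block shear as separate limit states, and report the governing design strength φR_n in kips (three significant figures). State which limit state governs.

99.4 kips (block shear governs)

Bolt shear: A_b = π·1.125²/4 = 0.994 in²; R_n = 84 × 0.994 × 3 × 1 = 250.5 kips → 0.75 × 250.5 = 188 kips.
Bearing: edge l_c = 0.875, r_n = 30.45 kips; interior l_c = 2.5, r_n = 78.3 kips; R_n = 30.45 + 2·78.3 = 187.1 kips → 140 kips.
Block shear: A_gv = 4.5, A_nv = 2.859, A_nt = 0.6094 in²; R_n = min(0.6F_uA_nv, 0.6F_yA_gv) + U_bs·F_u·A_nt = 132.5 kips → 99.4 kips.
Block shear governs: 99.4 kips.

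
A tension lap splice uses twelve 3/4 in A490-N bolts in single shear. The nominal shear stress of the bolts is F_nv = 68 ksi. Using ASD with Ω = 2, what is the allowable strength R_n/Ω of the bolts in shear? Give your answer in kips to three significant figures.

180 kips

A_b = π × 0.75² / 4 = 0.4418 in².
R_n = F_nv · A_b · n · n_s = 68 × 0.4418 × 12 × 1 = 360.5 kips.
Allowable strength R_n/Ω = 360.5 / 2 = 180 kips.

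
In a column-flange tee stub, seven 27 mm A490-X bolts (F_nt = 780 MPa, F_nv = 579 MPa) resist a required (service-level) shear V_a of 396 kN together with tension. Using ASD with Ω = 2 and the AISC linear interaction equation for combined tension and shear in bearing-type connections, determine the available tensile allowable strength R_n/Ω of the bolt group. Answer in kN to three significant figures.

1500 kN

A_b = π·27²/4 = 572.6 mm²; f_rv = 396 × 1000 / (7 × 572.6) = 98.81 MPa.
F'_nt = 1.3 F_nt − (Ω F_nt / F_nv) f_rv = 1.3·780 − (2·780/579)·98.81 = 747.8 MPa, capped at F_nt → F'_nt = 747.8 MPa.
R_n = F'_nt · A_b · n = 747.8 × 572.6 × 7 / 1000 = 2997 kN.
Allowable strength R_n/Ω = 2997 / 2 = 1500 kN.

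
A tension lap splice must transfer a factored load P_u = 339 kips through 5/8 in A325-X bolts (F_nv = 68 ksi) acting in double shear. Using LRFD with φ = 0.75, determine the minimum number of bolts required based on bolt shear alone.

A_b = π·0.625²/4 = 0.3068 in².
Per-bolt design strength φR_n = 0.75 × 68 × 0.3068 × 2 = 31.29 kips.
n ≥ 339 / 31.29 = 10.83 → use 11 bolts.

11 bolts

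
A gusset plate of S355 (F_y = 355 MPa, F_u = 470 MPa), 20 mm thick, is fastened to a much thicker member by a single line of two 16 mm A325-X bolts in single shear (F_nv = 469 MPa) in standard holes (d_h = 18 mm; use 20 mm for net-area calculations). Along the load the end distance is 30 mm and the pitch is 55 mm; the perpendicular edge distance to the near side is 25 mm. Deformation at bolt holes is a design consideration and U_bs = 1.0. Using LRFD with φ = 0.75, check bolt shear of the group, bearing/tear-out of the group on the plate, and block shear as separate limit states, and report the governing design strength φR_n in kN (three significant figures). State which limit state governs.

Bolt shear: A_b = π·16²/4 = 201.1 mm²; R_n = 469 × 201.1 × 2 × 1 / 1000 = 188.6 kN → 0.75 × 188.6 = 141 kN.
Bearing: edge l_c = 21, r_n = 236.9 kN; interior l_c = 37, r_n = 361 kN; R_n = 236.9 + 1·361 = 597.8 kN → 448 kN.
Block shear: A_gv = 1700, A_nv = 1100, A_nt = 300 mm²; R_n = min(0.6F_uA_nv, 0.6F_yA_gv) + U_bs·F_u·A_nt = 451.2 kN → 338 kN.
Bolt shear governs: 141 kN.

141 kN (bolt shear governs)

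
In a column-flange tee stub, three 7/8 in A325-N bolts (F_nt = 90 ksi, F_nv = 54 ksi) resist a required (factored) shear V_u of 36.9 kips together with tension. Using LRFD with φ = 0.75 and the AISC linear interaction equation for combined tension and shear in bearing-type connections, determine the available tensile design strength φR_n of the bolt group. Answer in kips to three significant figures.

96.8 kips

A_b = π·0.875²/4 = 0.6013 in²; f_rv = 36.9 / (3 × 0.6013) = 20.45 ksi.
F'_nt = 1.3 F_nt − (F_nt / φF_nv) f_rv = 1.3·90 − (90/(0.75·54))·20.45 = 71.54 ksi, capped at F_nt → F'_nt = 71.54 ksi.
R_n = F'_nt · A_b · n = 71.54 × 0.6013 × 3 = 129.1 kips.
Design strength φR_n = 0.75 × 129.1 = 96.8 kips.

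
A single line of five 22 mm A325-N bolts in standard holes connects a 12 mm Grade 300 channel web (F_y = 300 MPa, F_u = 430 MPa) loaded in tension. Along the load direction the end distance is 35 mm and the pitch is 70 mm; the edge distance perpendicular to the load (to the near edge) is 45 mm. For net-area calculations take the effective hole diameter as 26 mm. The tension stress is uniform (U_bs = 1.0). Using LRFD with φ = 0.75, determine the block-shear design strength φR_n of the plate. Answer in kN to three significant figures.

Shear plane L_v = 35 + 4·70 = 315 mm; A_gv = 315 × 12 = 3780 mm².
A_nv = (315 − 4.5·26) × 12 = 2376 mm².
A_nt = (45 − 0.5·26) × 12 = 384 mm².
0.6 F_u A_nv = 613 kN; 0.6 F_y A_gv = 680.4 kN → shear rupture governs the shear term.
R_n = 613 + 1.0 × 430 × 384 / 1000 = 778.1 kN.
Design strength φR_n = 0.75 × 778.1 = 584 kN.

584 kN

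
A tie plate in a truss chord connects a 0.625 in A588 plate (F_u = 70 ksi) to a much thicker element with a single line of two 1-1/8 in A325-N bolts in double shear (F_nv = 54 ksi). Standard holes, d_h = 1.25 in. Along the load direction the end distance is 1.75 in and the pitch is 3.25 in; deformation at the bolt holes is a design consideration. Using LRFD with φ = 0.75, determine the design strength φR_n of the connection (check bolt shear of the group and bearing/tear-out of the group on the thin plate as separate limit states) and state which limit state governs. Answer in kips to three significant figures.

Bolt shear: A_b = π·1.125²/4 = 0.994 in²; R_n = 54 × 0.994 × 2 × 2 = 214.7 kips → 0.75 × 214.7 = 161 kips.
Bearing (1.2 l_c t F_u ≤ 2.4 d t F_u): upper limit = 2.4·1.125·0.625·70 = 118.1 kips.
  Edge l_c = 1.75 − 1.25/2 = 1.125 → r_n = 59.06 kips; interior l_c = 3.25 − 1.25 = 2 → r_n = 105 kips.
  R_n,bearing = 1·59.06 + 1·105 = 164.1 kips → 0.75 × 164.1 = 123 kips.
Bearing governs: 123 kips.

123 kips (bearing governs)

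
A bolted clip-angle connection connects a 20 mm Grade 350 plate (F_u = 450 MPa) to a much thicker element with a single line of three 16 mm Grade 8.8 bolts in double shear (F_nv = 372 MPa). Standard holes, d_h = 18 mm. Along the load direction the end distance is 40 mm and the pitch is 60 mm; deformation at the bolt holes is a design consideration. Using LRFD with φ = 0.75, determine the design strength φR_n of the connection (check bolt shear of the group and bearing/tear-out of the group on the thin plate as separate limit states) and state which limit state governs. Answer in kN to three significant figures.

337 kN (bolt shear governs)

Bolt shear: A_b = π·16²/4 = 201.1 mm²; R_n = 372 × 201.1 × 3 × 2 / 1000 = 448.8 kN → 0.75 × 448.8 = 337 kN.
Bearing (1.2 l_c t F_u ≤ 2.4 d t F_u): upper limit = 2.4·16·20·450 / 1000 = 345.6 kN.
  Edge l_c = 40 − 18/2 = 31 → r_n = 334.8 kN; interior l_c = 60 − 18 = 42 → r_n = 345.6 kN.
  R_n,bearing = 1·334.8 + 2·345.6 = 1026 kN → 0.75 × 1026 = 770 kN.
Bolt shear governs: 337 kN.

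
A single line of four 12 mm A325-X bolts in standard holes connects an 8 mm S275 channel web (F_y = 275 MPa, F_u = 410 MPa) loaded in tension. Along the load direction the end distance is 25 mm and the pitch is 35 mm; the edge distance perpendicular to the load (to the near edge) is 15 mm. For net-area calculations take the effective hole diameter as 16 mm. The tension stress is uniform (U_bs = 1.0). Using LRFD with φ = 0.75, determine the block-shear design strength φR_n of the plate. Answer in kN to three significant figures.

126 kN

Shear plane L_v = 25 + 3·35 = 130 mm; A_gv = 130 × 8 = 1040 mm².
A_nv = (130 − 3.5·16) × 8 = 592 mm².
A_nt = (15 − 0.5·16) × 8 = 56 mm².
0.6 F_u A_nv = 145.6 kN; 0.6 F_y A_gv = 171.6 kN → shear rupture governs the shear term.
R_n = 145.6 + 1.0 × 410 × 56 / 1000 = 168.6 kN.
Design strength φR_n = 0.75 × 168.6 = 126 kN.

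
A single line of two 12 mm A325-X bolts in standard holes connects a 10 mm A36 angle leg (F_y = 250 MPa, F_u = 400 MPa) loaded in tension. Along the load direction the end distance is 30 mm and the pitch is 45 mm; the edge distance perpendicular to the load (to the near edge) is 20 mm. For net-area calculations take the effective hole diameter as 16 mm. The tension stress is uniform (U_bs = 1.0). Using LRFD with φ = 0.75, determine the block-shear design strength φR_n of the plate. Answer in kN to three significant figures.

Shear plane L_v = 30 + 1·45 = 75 mm; A_gv = 75 × 10 = 750 mm².
A_nv = (75 − 1.5·16) × 10 = 510 mm².
A_nt = (20 − 0.5·16) × 10 = 120 mm².
0.6 F_u A_nv = 122.4 kN; 0.6 F_y A_gv = 112.5 kN → shear yielding governs the shear term.
R_n = 112.5 + 1.0 × 400 × 120 / 1000 = 160.5 kN.
Design strength φR_n = 0.75 × 160.5 = 120 kN.

120 kN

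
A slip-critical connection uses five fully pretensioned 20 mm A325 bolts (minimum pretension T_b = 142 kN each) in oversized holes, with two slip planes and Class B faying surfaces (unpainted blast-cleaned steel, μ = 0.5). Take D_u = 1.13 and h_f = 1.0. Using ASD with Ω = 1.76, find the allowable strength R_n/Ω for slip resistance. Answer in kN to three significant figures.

456 kN

R_n = μ · D_u · h_f · T_b · n_s · n_b = 0.5 × 1.13 × 1.0 × 142 × 2 × 5 = 802.3 kN.
Allowable strength R_n/Ω = 802.3 / 1.76 = 456 kN.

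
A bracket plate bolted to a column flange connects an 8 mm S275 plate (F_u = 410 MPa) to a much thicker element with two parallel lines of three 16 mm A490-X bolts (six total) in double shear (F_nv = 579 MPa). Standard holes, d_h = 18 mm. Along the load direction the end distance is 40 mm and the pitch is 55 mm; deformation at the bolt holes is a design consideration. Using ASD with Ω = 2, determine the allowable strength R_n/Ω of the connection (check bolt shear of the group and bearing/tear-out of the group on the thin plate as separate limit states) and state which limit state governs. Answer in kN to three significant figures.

374 kN (bearing governs)

Bolt shear: A_b = π·16²/4 = 201.1 mm²; R_n = 579 × 201.1 × 6 × 2 / 1000 = 1397 kN → 1397 / 2 = 698 kN.
Bearing (1.2 l_c t F_u ≤ 2.4 d t F_u): upper limit = 2.4·16·8·410 / 1000 = 126 kN.
  Edge l_c = 40 − 18/2 = 31 → r_n = 122 kN; interior l_c = 55 − 18 = 37 → r_n = 126 kN.
  R_n,bearing = 2·122 + 4·126 = 747.8 kN → 747.8 / 2 = 374 kN.
Bearing governs: 374 kN.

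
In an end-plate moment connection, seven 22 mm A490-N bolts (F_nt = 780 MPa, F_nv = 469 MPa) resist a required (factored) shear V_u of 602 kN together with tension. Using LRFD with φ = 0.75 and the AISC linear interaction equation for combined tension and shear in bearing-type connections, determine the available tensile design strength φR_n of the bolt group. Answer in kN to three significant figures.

A_b = π·22²/4 = 380.1 mm²; f_rv = 602 × 1000 / (7 × 380.1) = 226.2 MPa.
F'_nt = 1.3 F_nt − (F_nt / φF_nv) f_rv = 1.3·780 − (780/(0.75·469))·226.2 = 512.3 MPa, capped at F_nt → F'_nt = 512.3 MPa.
R_n = F'_nt · A_b · n = 512.3 × 380.1 × 7 / 1000 = 1363 kN.
Design strength φR_n = 0.75 × 1363 = 1020 kN.

1020 kN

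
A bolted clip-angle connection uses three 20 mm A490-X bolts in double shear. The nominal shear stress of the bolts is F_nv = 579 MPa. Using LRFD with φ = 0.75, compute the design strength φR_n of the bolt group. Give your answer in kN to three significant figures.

A_b = π × 20² / 4 = 314.2 mm².
R_n = F_nv · A_b · n · n_s = 579 × 314.2 × 3 × 2 / 1000 = 1091 kN.
Design strength φR_n = 0.75 × 1091 = 819 kN.

819 kN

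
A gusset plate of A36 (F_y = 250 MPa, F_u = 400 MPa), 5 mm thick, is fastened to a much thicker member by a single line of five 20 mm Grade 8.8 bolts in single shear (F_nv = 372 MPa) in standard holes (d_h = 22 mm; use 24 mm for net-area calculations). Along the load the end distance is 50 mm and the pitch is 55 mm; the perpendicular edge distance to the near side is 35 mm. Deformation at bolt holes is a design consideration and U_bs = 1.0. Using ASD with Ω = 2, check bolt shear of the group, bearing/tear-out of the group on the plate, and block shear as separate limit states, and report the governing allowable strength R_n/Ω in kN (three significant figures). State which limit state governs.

120 kN (block shear governs)

Bolt shear: A_b = π·20²/4 = 314.2 mm²; R_n = 372 × 314.2 × 5 × 1 / 1000 = 584.3 kN → 584.3 / 2 = 292 kN.
Bearing: edge l_c = 39, r_n = 93.6 kN; interior l_c = 33, r_n = 79.2 kN; R_n = 93.6 + 4·79.2 = 410.4 kN → 205 kN.
Block shear: A_gv = 1350, A_nv = 810, A_nt = 115 mm²; R_n = min(0.6F_uA_nv, 0.6F_yA_gv) + U_bs·F_u·A_nt = 240.4 kN → 120 kN.
Block shear governs: 120 kN.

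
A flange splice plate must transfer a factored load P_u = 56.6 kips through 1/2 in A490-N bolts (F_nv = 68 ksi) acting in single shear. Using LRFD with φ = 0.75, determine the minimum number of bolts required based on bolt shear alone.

6 bolts

A_b = π·0.5²/4 = 0.1963 in².
Per-bolt design strength φR_n = 0.75 × 68 × 0.1963 × 1 = 10.01 kips.
n ≥ 56.6 / 10.01 = 5.652 → use 6 bolts.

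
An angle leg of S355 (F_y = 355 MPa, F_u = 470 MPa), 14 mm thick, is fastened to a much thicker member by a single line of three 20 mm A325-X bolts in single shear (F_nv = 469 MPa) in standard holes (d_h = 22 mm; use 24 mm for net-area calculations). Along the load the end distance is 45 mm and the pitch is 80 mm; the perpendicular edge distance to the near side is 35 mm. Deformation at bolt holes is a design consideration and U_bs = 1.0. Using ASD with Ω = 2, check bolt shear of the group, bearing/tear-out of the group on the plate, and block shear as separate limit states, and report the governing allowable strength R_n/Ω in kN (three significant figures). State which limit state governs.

221 kN (bolt shear governs)

Bolt shear: A_b = π·20²/4 = 314.2 mm²; R_n = 469 × 314.2 × 3 × 1 / 1000 = 442 kN → 442 / 2 = 221 kN.
Bearing: edge l_c = 34, r_n = 268.5 kN; interior l_c = 58, r_n = 315.8 kN; R_n = 268.5 + 2·315.8 = 900.1 kN → 450 kN.
Block shear: A_gv = 2870, A_nv = 2030, A_nt = 322 mm²; R_n = min(0.6F_uA_nv, 0.6F_yA_gv) + U_bs·F_u·A_nt = 723.8 kN → 362 kN.
Bolt shear governs: 221 kN.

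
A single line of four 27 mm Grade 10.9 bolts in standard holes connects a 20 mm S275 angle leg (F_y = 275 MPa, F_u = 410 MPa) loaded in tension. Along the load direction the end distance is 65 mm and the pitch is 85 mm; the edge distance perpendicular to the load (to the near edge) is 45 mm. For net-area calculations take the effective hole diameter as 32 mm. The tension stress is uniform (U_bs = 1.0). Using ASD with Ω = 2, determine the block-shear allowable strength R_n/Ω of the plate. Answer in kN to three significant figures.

Shear plane L_v = 65 + 3·85 = 320 mm; A_gv = 320 × 20 = 6400 mm².
A_nv = (320 − 3.5·32) × 20 = 4160 mm².
A_nt = (45 − 0.5·32) × 20 = 580 mm².
0.6 F_u A_nv = 1023 kN; 0.6 F_y A_gv = 1056 kN → shear rupture governs the shear term.
R_n = 1023 + 1.0 × 410 × 580 / 1000 = 1261 kN.
Allowable strength R_n/Ω = 1261 / 2 = 631 kN.

631 kN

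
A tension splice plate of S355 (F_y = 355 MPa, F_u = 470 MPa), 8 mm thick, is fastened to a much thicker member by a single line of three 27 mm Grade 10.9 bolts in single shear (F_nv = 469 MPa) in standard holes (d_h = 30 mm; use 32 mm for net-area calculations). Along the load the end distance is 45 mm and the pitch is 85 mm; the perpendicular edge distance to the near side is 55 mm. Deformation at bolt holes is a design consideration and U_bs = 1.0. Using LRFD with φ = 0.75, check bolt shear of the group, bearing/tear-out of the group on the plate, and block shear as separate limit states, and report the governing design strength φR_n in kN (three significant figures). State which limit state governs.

Bolt shear: A_b = π·27²/4 = 572.6 mm²; R_n = 469 × 572.6 × 3 × 1 / 1000 = 805.6 kN → 0.75 × 805.6 = 604 kN.
Bearing: edge l_c = 30, r_n = 135.4 kN; interior l_c = 55, r_n = 243.6 kN; R_n = 135.4 + 2·243.6 = 622.7 kN → 467 kN.
Block shear: A_gv = 1720, A_nv = 1080, A_nt = 312 mm²; R_n = min(0.6F_uA_nv, 0.6F_yA_gv) + U_bs·F_u·A_nt = 451.2 kN → 338 kN.
Block shear governs: 338 kN.

338 kN (block shear governs)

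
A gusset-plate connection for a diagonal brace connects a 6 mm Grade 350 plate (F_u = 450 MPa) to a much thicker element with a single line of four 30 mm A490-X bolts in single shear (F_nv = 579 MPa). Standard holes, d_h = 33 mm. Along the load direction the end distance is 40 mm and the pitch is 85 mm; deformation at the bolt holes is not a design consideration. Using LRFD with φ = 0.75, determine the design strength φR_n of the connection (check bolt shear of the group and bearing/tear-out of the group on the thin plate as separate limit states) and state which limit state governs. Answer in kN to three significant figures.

Bolt shear: A_b = π·30²/4 = 706.9 mm²; R_n = 579 × 706.9 × 4 × 1 / 1000 = 1637 kN → 0.75 × 1637 = 1230 kN.
Bearing (1.5 l_c t F_u ≤ 3.0 d t F_u): upper limit = 3.0·30·6·450 / 1000 = 243 kN.
  Edge l_c = 40 − 33/2 = 23.5 → r_n = 95.17 kN; interior l_c = 85 − 33 = 52 → r_n = 210.6 kN.
  R_n,bearing = 1·95.17 + 3·210.6 = 727 kN → 0.75 × 727 = 545 kN.
Bearing governs: 545 kN.

545 kN (bearing governs)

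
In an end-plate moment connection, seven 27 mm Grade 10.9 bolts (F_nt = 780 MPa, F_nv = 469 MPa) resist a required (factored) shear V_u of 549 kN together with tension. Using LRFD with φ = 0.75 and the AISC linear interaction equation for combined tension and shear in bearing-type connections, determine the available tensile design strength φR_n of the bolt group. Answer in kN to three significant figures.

2130 kN

A_b = π·27²/4 = 572.6 mm²; f_rv = 549 × 1000 / (7 × 572.6) = 137 MPa.
F'_nt = 1.3 F_nt − (F_nt / φF_nv) f_rv = 1.3·780 − (780/(0.75·469))·137 = 710.2 MPa, capped at F_nt → F'_nt = 710.2 MPa.
R_n = F'_nt · A_b · n = 710.2 × 572.6 × 7 / 1000 = 2847 kN.
Design strength φR_n = 0.75 × 2847 = 2130 kN.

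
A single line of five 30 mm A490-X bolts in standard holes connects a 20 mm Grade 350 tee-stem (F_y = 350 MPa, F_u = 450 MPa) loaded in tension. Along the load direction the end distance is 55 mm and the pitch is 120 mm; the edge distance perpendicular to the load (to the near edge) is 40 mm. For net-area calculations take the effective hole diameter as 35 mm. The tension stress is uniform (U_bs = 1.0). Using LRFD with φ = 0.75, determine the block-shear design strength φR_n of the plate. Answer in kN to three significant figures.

Shear plane L_v = 55 + 4·120 = 535 mm; A_gv = 535 × 20 = 10700 mm².
A_nv = (535 − 4.5·35) × 20 = 7550 mm².
A_nt = (40 − 0.5·35) × 20 = 450 mm².
0.6 F_u A_nv = 2038 kN; 0.6 F_y A_gv = 2247 kN → shear rupture governs the shear term.
R_n = 2038 + 1.0 × 450 × 450 / 1000 = 2241 kN.
Design strength φR_n = 0.75 × 2241 = 1680 kN.

1680 kN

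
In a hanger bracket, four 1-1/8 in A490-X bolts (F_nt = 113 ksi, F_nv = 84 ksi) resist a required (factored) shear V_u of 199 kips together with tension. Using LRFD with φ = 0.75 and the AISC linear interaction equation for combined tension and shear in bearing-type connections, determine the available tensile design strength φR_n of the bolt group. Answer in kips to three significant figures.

A_b = π·1.125²/4 = 0.994 in²; f_rv = 199 / (4 × 0.994) = 50.05 ksi.
F'_nt = 1.3 F_nt − (F_nt / φF_nv) f_rv = 1.3·113 − (113/(0.75·84))·50.05 = 57.13 ksi, capped at F_nt → F'_nt = 57.13 ksi.
R_n = F'_nt · A_b · n = 57.13 × 0.994 × 4 = 227.1 kips.
Design strength φR_n = 0.75 × 227.1 = 170 kips.

170 kips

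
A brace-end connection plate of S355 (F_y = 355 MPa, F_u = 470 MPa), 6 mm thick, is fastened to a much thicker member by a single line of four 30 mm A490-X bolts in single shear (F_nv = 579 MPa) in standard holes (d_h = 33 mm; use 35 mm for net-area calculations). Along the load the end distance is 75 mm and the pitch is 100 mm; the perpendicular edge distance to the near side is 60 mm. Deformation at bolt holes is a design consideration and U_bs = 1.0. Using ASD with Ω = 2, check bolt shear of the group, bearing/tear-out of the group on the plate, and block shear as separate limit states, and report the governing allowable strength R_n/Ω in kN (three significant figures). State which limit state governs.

Bolt shear: A_b = π·30²/4 = 706.9 mm²; R_n = 579 × 706.9 × 4 × 1 / 1000 = 1637 kN → 1637 / 2 = 819 kN.
Bearing: edge l_c = 58.5, r_n = 198 kN; interior l_c = 67, r_n = 203 kN; R_n = 198 + 3·203 = 807.1 kN → 404 kN.
Block shear: A_gv = 2250, A_nv = 1515, A_nt = 255 mm²; R_n = min(0.6F_uA_nv, 0.6F_yA_gv) + U_bs·F_u·A_nt = 547.1 kN → 274 kN.
Block shear governs: 274 kN.

274 kN (block shear governs)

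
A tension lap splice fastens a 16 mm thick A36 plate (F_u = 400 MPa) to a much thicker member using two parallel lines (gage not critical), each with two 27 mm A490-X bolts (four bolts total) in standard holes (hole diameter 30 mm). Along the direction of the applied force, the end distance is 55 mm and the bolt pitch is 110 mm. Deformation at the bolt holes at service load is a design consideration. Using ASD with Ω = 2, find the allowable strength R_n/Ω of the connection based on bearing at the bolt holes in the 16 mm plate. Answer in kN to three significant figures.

Per bolt r_n = 1.2 l_c t F_u ≤ 2.4 d t F_u; upper limit = 2.4 × 27 × 16 × 400 / 1000 = 414.7 kN.
Edge bolt: l_c = 55 − 30/2 = 40 mm → 1.2 × 40 × 16 × 400 / 1000 = 307.2 → r_n = 307.2 kN.
Interior bolts: l_c = 110 − 30 = 80 mm → 1.2 × 80 × 16 × 400 / 1000 = 614.4 → r_n = 414.7 kN.
R_n = 2 × 307.2 + 2 × 414.7 = 1444 kN.
Allowable strength R_n/Ω = 1444 / 2 = 722 kN.

722 kN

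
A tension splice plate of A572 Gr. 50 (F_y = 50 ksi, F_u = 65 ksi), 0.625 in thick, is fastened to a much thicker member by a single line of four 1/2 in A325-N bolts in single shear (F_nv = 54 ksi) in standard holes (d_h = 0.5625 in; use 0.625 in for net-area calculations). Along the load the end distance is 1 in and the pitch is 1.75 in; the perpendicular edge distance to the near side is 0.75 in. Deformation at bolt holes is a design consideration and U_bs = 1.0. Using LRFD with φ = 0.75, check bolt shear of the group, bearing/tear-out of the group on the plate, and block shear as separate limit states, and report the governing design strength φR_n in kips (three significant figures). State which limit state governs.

Bolt shear: A_b = π·0.5²/4 = 0.1963 in²; R_n = 54 × 0.1963 × 4 × 1 = 42.41 kips → 0.75 × 42.41 = 31.8 kips.
Bearing: edge l_c = 0.7188, r_n = 35.04 kips; interior l_c = 1.188, r_n = 48.75 kips; R_n = 35.04 + 3·48.75 = 181.3 kips → 136 kips.
Block shear: A_gv = 3.906, A_nv = 2.539, A_nt = 0.2734 in²; R_n = min(0.6F_uA_nv, 0.6F_yA_gv) + U_bs·F_u·A_nt = 116.8 kips → 87.6 kips.
Bolt shear governs: 31.8 kips.

31.8 kips (bolt shear governs)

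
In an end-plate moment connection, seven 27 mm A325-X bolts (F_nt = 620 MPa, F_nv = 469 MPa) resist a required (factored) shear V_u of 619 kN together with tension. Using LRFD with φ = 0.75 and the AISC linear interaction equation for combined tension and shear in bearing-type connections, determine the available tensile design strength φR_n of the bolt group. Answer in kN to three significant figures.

A_b = π·27²/4 = 572.6 mm²; f_rv = 619 × 1000 / (7 × 572.6) = 154.4 MPa.
F'_nt = 1.3 F_nt − (F_nt / φF_nv) f_rv = 1.3·620 − (620/(0.75·469))·154.4 = 533.8 MPa, capped at F_nt → F'_nt = 533.8 MPa.
R_n = F'_nt · A_b · n = 533.8 × 572.6 × 7 / 1000 = 2139 kN.
Design strength φR_n = 0.75 × 2139 = 1600 kN.

1600 kN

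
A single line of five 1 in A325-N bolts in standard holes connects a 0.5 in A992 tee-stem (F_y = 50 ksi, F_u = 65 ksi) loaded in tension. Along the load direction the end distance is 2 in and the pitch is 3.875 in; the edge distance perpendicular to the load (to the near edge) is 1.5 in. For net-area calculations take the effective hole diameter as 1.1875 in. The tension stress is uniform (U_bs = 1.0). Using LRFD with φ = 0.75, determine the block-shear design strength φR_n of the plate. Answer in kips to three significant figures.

200 kips

Shear plane L_v = 2 + 4·3.875 = 17.5 in; A_gv = 17.5 × 0.5 = 8.75 in².
A_nv = (17.5 − 4.5·1.1875) × 0.5 = 6.078 in².
A_nt = (1.5 − 0.5·1.1875) × 0.5 = 0.4531 in².
0.6 F_u A_nv = 237 kips; 0.6 F_y A_gv = 262.5 kips → shear rupture governs the shear term.
R_n = 237 + 1.0 × 65 × 0.4531 = 266.5 kips.
Design strength φR_n = 0.75 × 266.5 = 200 kips.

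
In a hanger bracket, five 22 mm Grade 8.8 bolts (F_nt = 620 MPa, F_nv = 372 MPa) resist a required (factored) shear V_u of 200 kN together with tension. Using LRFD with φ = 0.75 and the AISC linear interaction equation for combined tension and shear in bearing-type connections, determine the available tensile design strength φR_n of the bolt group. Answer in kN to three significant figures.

A_b = π·22²/4 = 380.1 mm²; f_rv = 200 × 1000 / (5 × 380.1) = 105.2 MPa.
F'_nt = 1.3 F_nt − (F_nt / φF_nv) f_rv = 1.3·620 − (620/(0.75·372))·105.2 = 572.2 MPa, capped at F_nt → F'_nt = 572.2 MPa.
R_n = F'_nt · A_b · n = 572.2 × 380.1 × 5 / 1000 = 1087 kN.
Design strength φR_n = 0.75 × 1087 = 816 kN.

816 kN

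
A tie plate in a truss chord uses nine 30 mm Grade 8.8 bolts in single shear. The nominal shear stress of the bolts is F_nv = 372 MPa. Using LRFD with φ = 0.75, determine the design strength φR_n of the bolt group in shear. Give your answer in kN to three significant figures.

A_b = π × 30² / 4 = 706.9 mm².
R_n = F_nv · A_b · n · n_s = 372 × 706.9 × 9 × 1 / 1000 = 2367 kN.
Design strength φR_n = 0.75 × 2367 = 1770 kN.

1770 kN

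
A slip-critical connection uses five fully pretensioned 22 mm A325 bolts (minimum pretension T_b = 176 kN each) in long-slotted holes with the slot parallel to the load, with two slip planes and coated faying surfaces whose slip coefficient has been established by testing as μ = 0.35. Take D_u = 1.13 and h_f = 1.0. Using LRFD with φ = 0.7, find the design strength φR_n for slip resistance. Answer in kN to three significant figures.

487 kN

R_n = μ · D_u · h_f · T_b · n_s · n_b = 0.35 × 1.13 × 1.0 × 176 × 2 × 5 = 696.1 kN.
Design strength φR_n = 0.7 × 696.1 = 487 kN.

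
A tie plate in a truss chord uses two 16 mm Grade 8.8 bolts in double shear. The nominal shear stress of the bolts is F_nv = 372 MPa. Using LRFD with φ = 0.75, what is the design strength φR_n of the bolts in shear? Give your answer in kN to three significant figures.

A_b = π × 16² / 4 = 201.1 mm².
R_n = F_nv · A_b · n · n_s = 372 × 201.1 × 2 × 2 / 1000 = 299.2 kN.
Design strength φR_n = 0.75 × 299.2 = 224 kN.

224 kN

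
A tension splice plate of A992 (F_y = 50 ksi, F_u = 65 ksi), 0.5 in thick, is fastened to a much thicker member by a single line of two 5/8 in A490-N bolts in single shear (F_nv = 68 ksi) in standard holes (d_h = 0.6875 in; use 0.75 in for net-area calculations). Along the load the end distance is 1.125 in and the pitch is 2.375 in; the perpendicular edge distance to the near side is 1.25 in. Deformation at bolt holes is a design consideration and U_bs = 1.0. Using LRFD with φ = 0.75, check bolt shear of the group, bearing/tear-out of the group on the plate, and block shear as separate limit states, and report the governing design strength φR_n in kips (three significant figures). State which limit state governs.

31.3 kips (bolt shear governs)

Bolt shear: A_b = π·0.625²/4 = 0.3068 in²; R_n = 68 × 0.3068 × 2 × 1 = 41.72 kips → 0.75 × 41.72 = 31.3 kips.
Bearing: edge l_c = 0.7812, r_n = 30.47 kips; interior l_c = 1.688, r_n = 48.75 kips; R_n = 30.47 + 1·48.75 = 79.22 kips → 59.4 kips.
Block shear: A_gv = 1.75, A_nv = 1.188, A_nt = 0.4375 in²; R_n = min(0.6F_uA_nv, 0.6F_yA_gv) + U_bs·F_u·A_nt = 74.75 kips → 56.1 kips.
Bolt shear governs: 31.3 kips.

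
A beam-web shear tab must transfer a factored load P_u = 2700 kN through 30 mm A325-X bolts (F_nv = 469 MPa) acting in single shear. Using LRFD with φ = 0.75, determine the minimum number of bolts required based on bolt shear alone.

11 bolts

A_b = π·30²/4 = 706.9 mm².
Per-bolt design strength φR_n = 0.75 × 469 × 706.9 × 1 / 1000 = 248.6 kN.
n ≥ 2700 / 248.6 = 10.86 → use 11 bolts.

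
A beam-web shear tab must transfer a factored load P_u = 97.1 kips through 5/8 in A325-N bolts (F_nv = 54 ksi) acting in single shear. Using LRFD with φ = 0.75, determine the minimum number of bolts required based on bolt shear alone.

A_b = π·0.625²/4 = 0.3068 in².
Per-bolt design strength φR_n = 0.75 × 54 × 0.3068 × 1 = 12.43 kips.
n ≥ 97.1 / 12.43 = 7.815 → use 8 bolts.

8 bolts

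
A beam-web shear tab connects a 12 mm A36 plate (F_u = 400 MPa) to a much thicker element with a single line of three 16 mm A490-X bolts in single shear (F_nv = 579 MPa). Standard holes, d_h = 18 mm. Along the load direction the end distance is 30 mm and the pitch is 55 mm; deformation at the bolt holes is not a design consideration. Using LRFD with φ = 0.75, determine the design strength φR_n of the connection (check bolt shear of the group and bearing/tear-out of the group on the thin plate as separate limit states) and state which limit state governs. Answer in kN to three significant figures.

Bolt shear: A_b = π·16²/4 = 201.1 mm²; R_n = 579 × 201.1 × 3 × 1 / 1000 = 349.2 kN → 0.75 × 349.2 = 262 kN.
Bearing (1.5 l_c t F_u ≤ 3.0 d t F_u): upper limit = 3.0·16·12·400 / 1000 = 230.4 kN.
  Edge l_c = 30 − 18/2 = 21 → r_n = 151.2 kN; interior l_c = 55 − 18 = 37 → r_n = 230.4 kN.
  R_n,bearing = 1·151.2 + 2·230.4 = 612 kN → 0.75 × 612 = 459 kN.
Bolt shear governs: 262 kN.

262 kN (bolt shear governs)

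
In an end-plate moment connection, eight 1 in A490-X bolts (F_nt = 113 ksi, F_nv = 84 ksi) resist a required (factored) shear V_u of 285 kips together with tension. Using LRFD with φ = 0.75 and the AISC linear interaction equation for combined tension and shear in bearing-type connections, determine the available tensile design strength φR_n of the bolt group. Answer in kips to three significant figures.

A_b = π·1²/4 = 0.7854 in²; f_rv = 285 / (8 × 0.7854) = 45.36 ksi.
F'_nt = 1.3 F_nt − (F_nt / φF_nv) f_rv = 1.3·113 − (113/(0.75·84))·45.36 = 65.54 ksi, capped at F_nt → F'_nt = 65.54 ksi.
R_n = F'_nt · A_b · n = 65.54 × 0.7854 × 8 = 411.8 kips.
Design strength φR_n = 0.75 × 411.8 = 309 kips.

309 kips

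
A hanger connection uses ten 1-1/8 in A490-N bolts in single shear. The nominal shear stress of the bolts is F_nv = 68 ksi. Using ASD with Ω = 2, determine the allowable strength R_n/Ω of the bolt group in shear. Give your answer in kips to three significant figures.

338 kips

A_b = π × 1.125² / 4 = 0.994 in².
R_n = F_nv · A_b · n · n_s = 68 × 0.994 × 10 × 1 = 675.9 kips.
Allowable strength R_n/Ω = 675.9 / 2 = 338 kips.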